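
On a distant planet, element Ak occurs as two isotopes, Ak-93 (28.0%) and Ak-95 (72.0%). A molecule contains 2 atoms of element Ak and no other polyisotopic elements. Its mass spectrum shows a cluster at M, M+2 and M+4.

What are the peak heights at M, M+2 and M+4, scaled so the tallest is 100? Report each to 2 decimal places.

15.12 : 77.78 : 100.00

Each Ak atom is independently Ak-93 (p = 0.280) or Ak-95 (q = 0.720); the cluster is the binomial expansion (p + q)^2.
P(M) = 0.280^2 = 0.078400
P(M+2) = 2 × 0.280^1 × 0.720^1 = 0.403200
P(M+4) = 0.720^2 = 0.518400
The M+4 peak is largest (0.518400); scaling to 100 gives 15.12 : 77.78 : 100.00.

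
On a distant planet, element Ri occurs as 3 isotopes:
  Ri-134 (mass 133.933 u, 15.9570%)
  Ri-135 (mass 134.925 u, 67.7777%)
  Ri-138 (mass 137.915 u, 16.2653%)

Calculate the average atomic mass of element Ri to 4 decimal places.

135.2530 u

The abundance-weighted mean is 0.159570 × 133.933 + 0.677777 × 134.925 + 0.162653 × 137.915
= 21.37169 + 91.44906 + 22.43229 = 135.25304 u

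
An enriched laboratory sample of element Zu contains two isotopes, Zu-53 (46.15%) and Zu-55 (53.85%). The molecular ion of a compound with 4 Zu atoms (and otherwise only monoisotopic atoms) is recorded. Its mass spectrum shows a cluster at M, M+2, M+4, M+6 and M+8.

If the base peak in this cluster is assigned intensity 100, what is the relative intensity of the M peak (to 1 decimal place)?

(0.4615 + 0.5385)^4 gives M 0.0454, M+2 0.2117, M+4 0.3706, M+6 0.2883, M+8 0.0841; the largest is M+4.
P(M+4) = C(4,2) × 0.4615^2 × 0.5385^2 = 6 × 0.21298225 × 0.28998225 = 0.370566 (base)
P(M) = C(4,0) × 0.4615^4 × 0.5385^0 = 1 × 0.04536144 × 1.0000 = 0.045361
Relative intensity = 0.045361 / 0.370566 × 100 = 12.2

12.2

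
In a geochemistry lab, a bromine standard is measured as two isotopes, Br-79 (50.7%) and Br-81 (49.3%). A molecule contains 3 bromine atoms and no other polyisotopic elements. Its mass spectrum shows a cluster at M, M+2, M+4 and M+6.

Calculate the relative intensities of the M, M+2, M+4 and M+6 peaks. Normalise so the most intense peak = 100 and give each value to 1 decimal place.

Expanding (0.507 + 0.493)^3:
P(M) = 0.507^3 = 0.130324
P(M+2) = 3 × 0.507^2 × 0.493^1 = 0.380175
P(M+4) = 3 × 0.507^1 × 0.493^2 = 0.369678
P(M+6) = 0.493^3 = 0.119823
The M+2 peak is largest (0.380175); scaling to 100 gives 34.3 : 100.0 : 97.2 : 31.5.

34.3 : 100.0 : 97.2 : 31.5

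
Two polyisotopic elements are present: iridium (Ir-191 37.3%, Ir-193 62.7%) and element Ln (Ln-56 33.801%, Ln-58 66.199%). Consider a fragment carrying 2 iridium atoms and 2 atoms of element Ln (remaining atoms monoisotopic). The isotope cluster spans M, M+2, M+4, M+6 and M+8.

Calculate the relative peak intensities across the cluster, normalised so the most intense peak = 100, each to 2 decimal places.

Iridium pattern (n=2): 0.139129 : 0.467742 : 0.393129
Element Ln pattern (n=2): 0.11425076 : 0.44751848 : 0.43823076
Convolve the two distributions (both contribute in 2-u steps):
  M: 0.139129×0.11425076 = 0.015896
  M+2: 0.139129×0.44751848 + 0.467742×0.11425076 = 0.115703
  M+4: 0.139129×0.43823076 + 0.467742×0.44751848 + 0.393129×0.11425076 = 0.315209
  M+6: 0.467742×0.43823076 + 0.393129×0.44751848 = 0.380911
  M+8: 0.393129×0.43823076 = 0.172281
Scale to base peak (0.380911) = 100: 4.17 : 30.38 : 82.75 : 100.00 : 45.23

4.17 : 30.38 : 82.75 : 100.00 : 45.23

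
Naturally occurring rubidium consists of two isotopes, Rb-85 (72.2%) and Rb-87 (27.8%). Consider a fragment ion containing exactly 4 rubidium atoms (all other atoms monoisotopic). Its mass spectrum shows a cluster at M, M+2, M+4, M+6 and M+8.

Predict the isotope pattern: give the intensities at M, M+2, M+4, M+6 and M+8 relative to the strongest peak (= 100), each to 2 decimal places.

64.93 : 100.00 : 57.76 : 14.83 : 1.43

Each Rb atom is independently Rb-85 (p = 0.722) or Rb-87 (q = 0.278); the cluster is the binomial expansion (p + q)^4.
P(M) = 0.722^4 = 0.271737
P(M+2) = 4 × 0.722^3 × 0.278^1 = 0.418520
P(M+4) = 6 × 0.722^2 × 0.278^2 = 0.241721
P(M+6) = 4 × 0.722^1 × 0.278^3 = 0.062049
P(M+8) = 0.278^4 = 0.005973
The M+2 peak is largest (0.418520); scaling to 100 gives 64.93 : 100.00 : 57.76 : 14.83 : 1.43.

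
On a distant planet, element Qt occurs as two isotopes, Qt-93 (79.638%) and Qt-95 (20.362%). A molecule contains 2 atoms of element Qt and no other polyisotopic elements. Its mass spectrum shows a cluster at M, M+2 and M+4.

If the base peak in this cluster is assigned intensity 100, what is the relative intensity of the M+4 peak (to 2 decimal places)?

Binomial terms of (0.79638 + 0.20362)^2: M 0.6342, M+2 0.3243, M+4 0.0415 → M is the base peak.
P(M) = C(2,0) × 0.79638^2 × 0.20362^0 = 1 × 0.6342211 × 1.0000 = 0.634221 (base)
P(M+4) = C(2,2) × 0.79638^0 × 0.20362^2 = 1 × 1.0000 × 0.0414611 = 0.041461
Relative intensity = 0.041461 / 0.634221 × 100 = 6.54

6.54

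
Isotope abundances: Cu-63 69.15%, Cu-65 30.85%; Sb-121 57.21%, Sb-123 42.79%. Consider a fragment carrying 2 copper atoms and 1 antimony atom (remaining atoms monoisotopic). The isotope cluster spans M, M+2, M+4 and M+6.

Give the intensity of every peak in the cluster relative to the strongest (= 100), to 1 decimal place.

61.0 : 100.0 : 52.8 : 9.1

Copper pattern (n=2): 0.47817225 : 0.4266555 : 0.09517225
Antimony pattern (n=1): 0.5721 : 0.4279
Convolve the two distributions (both contribute in 2-u steps):
  M: 0.47817225×0.5721 = 0.273562
  M+2: 0.47817225×0.4279 + 0.4266555×0.5721 = 0.448700
  M+4: 0.4266555×0.4279 + 0.09517225×0.5721 = 0.237014
  M+6: 0.09517225×0.4279 = 0.040724
Scale to base peak (0.448700) = 100: 61.0 : 100.0 : 52.8 : 9.1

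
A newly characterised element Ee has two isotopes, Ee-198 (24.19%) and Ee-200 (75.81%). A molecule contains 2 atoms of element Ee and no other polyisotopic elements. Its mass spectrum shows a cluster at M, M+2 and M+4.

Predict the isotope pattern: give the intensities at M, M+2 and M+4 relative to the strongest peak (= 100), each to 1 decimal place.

10.2 : 63.8 : 100.0

Each Ee atom is independently Ee-198 (p = 0.2419) or Ee-200 (q = 0.7581); the cluster is the binomial expansion (p + q)^2.
P(M) = 0.2419^2 = 0.058516
P(M+2) = 2 × 0.2419^1 × 0.7581^1 = 0.366769
P(M+4) = 0.7581^2 = 0.574716
The M+4 peak is largest (0.574716); scaling to 100 gives 10.2 : 63.8 : 100.0.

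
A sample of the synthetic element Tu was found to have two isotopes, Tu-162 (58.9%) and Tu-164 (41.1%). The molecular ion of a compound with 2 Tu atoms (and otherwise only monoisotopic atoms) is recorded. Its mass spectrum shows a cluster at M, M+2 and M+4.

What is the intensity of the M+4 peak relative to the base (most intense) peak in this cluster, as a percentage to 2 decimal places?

Binomial terms of (0.589 + 0.411)^2: M 0.3469, M+2 0.4842, M+4 0.1689 → M+2 is the base peak.
P(M+2) = C(2,1) × 0.589^1 × 0.411^1 = 2 × 0.5890 × 0.4110 = 0.484158 (base)
P(M+4) = C(2,2) × 0.589^0 × 0.411^2 = 1 × 1.0000 × 0.168921 = 0.168921
Relative intensity = 0.168921 / 0.484158 × 100 = 34.89

34.89%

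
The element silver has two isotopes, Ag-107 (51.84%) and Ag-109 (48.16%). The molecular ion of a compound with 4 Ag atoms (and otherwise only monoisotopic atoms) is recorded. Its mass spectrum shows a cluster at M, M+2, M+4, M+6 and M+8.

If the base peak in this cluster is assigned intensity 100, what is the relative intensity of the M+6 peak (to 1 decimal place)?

61.9

Binomial terms of (0.5184 + 0.4816)^4: M 0.0722, M+2 0.2684, M+4 0.3740, M+6 0.2316, M+8 0.0538 → M+4 is the base peak.
P(M+4) = C(4,2) × 0.5184^2 × 0.4816^2 = 6 × 0.26873856 × 0.23193856 = 0.373985 (base)
P(M+6) = C(4,3) × 0.5184^1 × 0.4816^3 = 4 × 0.5184 × 0.11170161 = 0.231624
Relative intensity = 0.231624 / 0.373985 × 100 = 61.9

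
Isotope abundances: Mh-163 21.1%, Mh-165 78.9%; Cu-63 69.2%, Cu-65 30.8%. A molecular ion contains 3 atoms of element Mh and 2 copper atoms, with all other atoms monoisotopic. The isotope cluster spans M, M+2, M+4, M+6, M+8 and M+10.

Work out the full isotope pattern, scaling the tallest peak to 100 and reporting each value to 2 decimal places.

Element Mh pattern (n=3): 0.00939393 : 0.10538121 : 0.39405579 : 0.49116907
Copper pattern (n=2): 0.478864 : 0.426272 : 0.094864
Convolve the two distributions (both contribute in 2-u steps):
  M: 0.00939393×0.478864 = 0.004498
  M+2: 0.00939393×0.426272 + 0.10538121×0.478864 = 0.054468
  M+4: 0.00939393×0.094864 + 0.10538121×0.426272 + 0.39405579×0.478864 = 0.234511
  M+6: 0.10538121×0.094864 + 0.39405579×0.426272 + 0.49116907×0.478864 = 0.413175
  M+8: 0.39405579×0.094864 + 0.49116907×0.426272 = 0.246753
  M+10: 0.49116907×0.094864 = 0.046594
Scale to base peak (0.413175) = 100: 1.09 : 13.18 : 56.76 : 100.00 : 59.72 : 11.28

1.09 : 13.18 : 56.76 : 100.00 : 59.72 : 11.28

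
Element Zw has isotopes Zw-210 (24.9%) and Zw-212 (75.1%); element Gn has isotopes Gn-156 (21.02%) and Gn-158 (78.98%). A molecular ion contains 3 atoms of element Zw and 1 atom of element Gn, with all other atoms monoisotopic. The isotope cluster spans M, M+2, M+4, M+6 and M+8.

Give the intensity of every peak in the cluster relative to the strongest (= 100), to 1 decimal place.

Element Zw pattern (n=3): 0.01543825 : 0.13968825 : 0.42130875 : 0.42356475
Element Gn pattern (n=1): 0.2102 : 0.7898
Convolve the two distributions (both contribute in 2-u steps):
  M: 0.01543825×0.2102 = 0.003245
  M+2: 0.01543825×0.7898 + 0.13968825×0.2102 = 0.041556
  M+4: 0.13968825×0.7898 + 0.42130875×0.2102 = 0.198885
  M+6: 0.42130875×0.7898 + 0.42356475×0.2102 = 0.421783
  M+8: 0.42356475×0.7898 = 0.334531
Scale to base peak (0.421783) = 100: 0.8 : 9.9 : 47.2 : 100.0 : 79.3

0.8 : 9.9 : 47.2 : 100.0 : 79.3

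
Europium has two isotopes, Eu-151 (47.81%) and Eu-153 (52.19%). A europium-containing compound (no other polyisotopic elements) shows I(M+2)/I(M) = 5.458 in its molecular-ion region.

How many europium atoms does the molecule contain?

5

With n Eu atoms, P(M+2)/P(M) = C(n,1)·p^(n−1)q / p^n = n·q/p = n · 0.5219/0.4781.
n = 5.458 × 0.4781/0.5219 = 5.00 ≈ 5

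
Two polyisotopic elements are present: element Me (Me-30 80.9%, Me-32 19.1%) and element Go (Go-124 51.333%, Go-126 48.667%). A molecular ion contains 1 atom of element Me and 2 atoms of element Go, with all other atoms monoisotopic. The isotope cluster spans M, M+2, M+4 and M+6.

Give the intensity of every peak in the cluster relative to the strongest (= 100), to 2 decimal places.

46.90 : 100.00 : 63.15 : 9.95

Element Me pattern (n=1): 0.8090 : 0.1910
Element Go pattern (n=2): 0.26350769 : 0.49964462 : 0.23684769
Convolve the two distributions (both contribute in 2-u steps):
  M: 0.8090×0.26350769 = 0.213178
  M+2: 0.8090×0.49964462 + 0.1910×0.26350769 = 0.454542
  M+4: 0.8090×0.23684769 + 0.1910×0.49964462 = 0.287042
  M+6: 0.1910×0.23684769 = 0.045238
Scale to base peak (0.454542) = 100: 46.90 : 100.00 : 63.15 : 9.95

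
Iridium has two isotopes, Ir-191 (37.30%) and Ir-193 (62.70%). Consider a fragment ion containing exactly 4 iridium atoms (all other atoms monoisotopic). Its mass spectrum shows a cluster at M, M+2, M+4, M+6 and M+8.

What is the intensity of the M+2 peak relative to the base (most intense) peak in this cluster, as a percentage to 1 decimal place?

35.4%

Binomial terms of (0.3730 + 0.6270)^4: M 0.0194, M+2 0.1302, M+4 0.3282, M+6 0.3678, M+8 0.1546 → M+6 is the base peak.
P(M+6) = C(4,3) × 0.3730^1 × 0.6270^3 = 4 × 0.3730 × 0.24649188 = 0.367766 (base)
P(M+2) = C(4,1) × 0.3730^3 × 0.6270^1 = 4 × 0.05189512 × 0.6270 = 0.130153
Relative intensity = 0.130153 / 0.367766 × 100 = 35.4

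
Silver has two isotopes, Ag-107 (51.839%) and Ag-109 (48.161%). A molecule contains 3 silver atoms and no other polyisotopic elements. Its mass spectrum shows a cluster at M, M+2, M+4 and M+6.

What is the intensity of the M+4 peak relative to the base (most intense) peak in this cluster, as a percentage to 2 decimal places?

Binomial terms of (0.51839 + 0.48161)^3: M 0.1393, M+2 0.3883, M+4 0.3607, M+6 0.1117 → M+2 is the base peak.
P(M+2) = C(3,1) × 0.51839^2 × 0.48161^1 = 3 × 0.26872819 × 0.48161 = 0.388267 (base)
P(M+4) = C(3,2) × 0.51839^1 × 0.48161^2 = 3 × 0.51839 × 0.23194819 = 0.360719
Relative intensity = 0.360719 / 0.388267 × 100 = 92.90

92.90%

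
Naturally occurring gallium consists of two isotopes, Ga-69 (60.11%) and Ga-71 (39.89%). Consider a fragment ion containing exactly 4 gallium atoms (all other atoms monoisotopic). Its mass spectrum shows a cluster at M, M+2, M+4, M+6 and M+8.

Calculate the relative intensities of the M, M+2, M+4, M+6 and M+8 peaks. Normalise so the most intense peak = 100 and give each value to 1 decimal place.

Expanding (0.6011 + 0.3989)^4:
P(M) = 0.6011^4 = 0.130553
P(M+2) = 4 × 0.6011^3 × 0.3989^1 = 0.346549
P(M+4) = 6 × 0.6011^2 × 0.3989^2 = 0.344963
P(M+6) = 4 × 0.6011^1 × 0.3989^3 = 0.152616
P(M+8) = 0.3989^4 = 0.025320
The M+2 peak is largest (0.346549); scaling to 100 gives 37.7 : 100.0 : 99.5 : 44.0 : 7.3.

37.7 : 100.0 : 99.5 : 44.0 : 7.3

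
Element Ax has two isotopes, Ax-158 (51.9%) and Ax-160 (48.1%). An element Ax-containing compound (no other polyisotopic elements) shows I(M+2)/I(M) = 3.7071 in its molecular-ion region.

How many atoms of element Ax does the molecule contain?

4

The M+2/M ratio from n Ax atoms is n · q/p = n · 0.481/0.519.
n = 3.7071 × 0.519/0.481 = 4.00 ≈ 4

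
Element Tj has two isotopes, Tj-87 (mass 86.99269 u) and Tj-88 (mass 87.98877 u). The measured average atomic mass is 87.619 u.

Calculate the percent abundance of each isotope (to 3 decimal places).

Let x be the fractional abundance of Tj-87; then Tj-88 has abundance 1 − x.
86.99269·x + 87.98877·(1 − x) = 87.619
(86.99269 − 87.98877)·x = 87.619 − 87.98877
x = -0.36977 / -0.99608 = 0.37123 → 37.123% Tj-87, 62.877% Tj-88.

Tj-87: 37.123%, Tj-88: 62.877%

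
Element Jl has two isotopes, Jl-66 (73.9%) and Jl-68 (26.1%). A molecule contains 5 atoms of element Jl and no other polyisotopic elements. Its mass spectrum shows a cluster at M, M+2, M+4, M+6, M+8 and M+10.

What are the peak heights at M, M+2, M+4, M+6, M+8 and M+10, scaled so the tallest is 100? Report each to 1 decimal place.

56.6 : 100.0 : 70.6 : 24.9 : 4.4 : 0.3

Each Jl atom is independently Jl-66 (p = 0.739) or Jl-68 (q = 0.261); the cluster is the binomial expansion (p + q)^5.
P(M) = 0.739^5 = 0.220405
P(M+2) = 5 × 0.739^4 × 0.261^1 = 0.389214
P(M+4) = 10 × 0.739^3 × 0.261^2 = 0.274925
P(M+6) = 10 × 0.739^2 × 0.261^3 = 0.097098
P(M+8) = 5 × 0.739^1 × 0.261^4 = 0.017147
P(M+10) = 0.261^5 = 0.001211
The M+2 peak is largest (0.389214); scaling to 100 gives 56.6 : 100.0 : 70.6 : 24.9 : 4.4 : 0.3.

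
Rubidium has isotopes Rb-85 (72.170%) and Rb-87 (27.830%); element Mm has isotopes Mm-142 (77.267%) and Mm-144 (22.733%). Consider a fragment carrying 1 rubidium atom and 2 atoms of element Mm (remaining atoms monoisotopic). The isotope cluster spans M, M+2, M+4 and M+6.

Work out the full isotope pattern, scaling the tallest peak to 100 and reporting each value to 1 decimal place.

100.0 : 97.4 : 31.3 : 3.3

Rubidium pattern (n=1): 0.7217 : 0.2783
Element Mm pattern (n=2): 0.59701893 : 0.35130214 : 0.05167893
Convolve the two distributions (both contribute in 2-u steps):
  M: 0.7217×0.59701893 = 0.430869
  M+2: 0.7217×0.35130214 + 0.2783×0.59701893 = 0.419685
  M+4: 0.7217×0.05167893 + 0.2783×0.35130214 = 0.135064
  M+6: 0.2783×0.05167893 = 0.014382
Scale to base peak (0.430869) = 100: 100.0 : 97.4 : 31.3 : 3.3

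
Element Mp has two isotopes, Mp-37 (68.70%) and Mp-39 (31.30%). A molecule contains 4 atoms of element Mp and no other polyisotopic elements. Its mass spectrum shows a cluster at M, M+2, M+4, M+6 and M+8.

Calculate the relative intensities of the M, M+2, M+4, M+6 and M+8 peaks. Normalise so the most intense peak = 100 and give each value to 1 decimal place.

The 4 Mp atoms are independent, so intensities follow the terms of (0.6870 + 0.3130)^4.
P(M) = 0.6870^4 = 0.222755
P(M+2) = 4 × 0.6870^3 × 0.3130^1 = 0.405952
P(M+4) = 6 × 0.6870^2 × 0.3130^2 = 0.277430
P(M+6) = 4 × 0.6870^1 × 0.3130^3 = 0.084265
P(M+8) = 0.3130^4 = 0.009598
The M+2 peak is largest (0.405952); scaling to 100 gives 54.9 : 100.0 : 68.3 : 20.8 : 2.4.

54.9 : 100.0 : 68.3 : 20.8 : 2.4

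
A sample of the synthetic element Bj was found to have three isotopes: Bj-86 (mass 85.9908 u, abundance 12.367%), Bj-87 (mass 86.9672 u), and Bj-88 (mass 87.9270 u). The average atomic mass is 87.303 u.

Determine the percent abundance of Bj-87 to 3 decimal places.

Let x and y be the fractions of Bj-87 and Bj-88. Then x + y = 1 − 0.12367 = 0.87633 and 86.9672x + 87.9270y = 87.303 − 0.12367×85.9908 = 76.668517764.
Substituting: 86.9672x + 87.9270(0.87633 − x) = 76.668517764
(86.9672 − 87.9270)x = -0.384550146  ⇒  x = 0.40066, y = 0.47567
Bj-87: 40.066%, Bj-88: 47.567%.

40.066%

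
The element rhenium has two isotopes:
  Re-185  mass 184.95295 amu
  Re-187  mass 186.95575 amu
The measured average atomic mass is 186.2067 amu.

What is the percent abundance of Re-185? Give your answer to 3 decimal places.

37.400%

Writing the weighted mean with unknown fraction x of Re-185:
184.95295·x + 186.95575·(1 − x) = 186.2067
(184.95295 − 186.95575)·x = 186.2067 − 186.95575
x = -0.74905 / -2.00280 = 0.37400 → 37.400% Re-185, 62.600% Re-187.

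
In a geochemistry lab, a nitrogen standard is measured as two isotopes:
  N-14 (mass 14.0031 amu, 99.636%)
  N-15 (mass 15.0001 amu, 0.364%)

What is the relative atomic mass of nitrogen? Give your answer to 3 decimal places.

Ar = Σ fᵢ·mᵢ = 0.99636 × 14.0031 + 0.00364 × 15.0001
= 13.95213 + 0.05460 = 14.00673 amu

14.007 amu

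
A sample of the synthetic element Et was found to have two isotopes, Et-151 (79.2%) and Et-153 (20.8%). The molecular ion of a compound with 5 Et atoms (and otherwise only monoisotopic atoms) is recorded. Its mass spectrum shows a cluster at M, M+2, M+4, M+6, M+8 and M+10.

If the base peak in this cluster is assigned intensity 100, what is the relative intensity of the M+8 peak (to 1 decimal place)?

1.8

(0.792 + 0.208)^5 gives M 0.3116, M+2 0.4092, M+4 0.2149, M+6 0.0564, M+8 0.0074, M+10 0.0004; the largest is M+2.
P(M+2) = C(5,1) × 0.792^4 × 0.208^1 = 5 × 0.39346013 × 0.2080 = 0.409199 (base)
P(M+8) = C(5,4) × 0.792^1 × 0.208^4 = 5 × 0.7920 × 0.00187177 = 0.007412
Relative intensity = 0.007412 / 0.409199 × 100 = 1.8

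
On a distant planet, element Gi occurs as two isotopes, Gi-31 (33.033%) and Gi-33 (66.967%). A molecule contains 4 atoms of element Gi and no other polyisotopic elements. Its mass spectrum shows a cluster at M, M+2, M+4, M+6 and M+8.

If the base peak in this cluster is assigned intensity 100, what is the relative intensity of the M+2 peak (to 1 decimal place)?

(0.33033 + 0.66967)^4 gives M 0.0119, M+2 0.0966, M+4 0.2936, M+6 0.3968, M+8 0.2011; the largest is M+6.
P(M+6) = C(4,3) × 0.33033^1 × 0.66967^3 = 4 × 0.33033 × 0.30031881 = 0.396817 (base)
P(M+2) = C(4,1) × 0.33033^3 × 0.66967^1 = 4 × 0.03604492 × 0.66967 = 0.096553
Relative intensity = 0.096553 / 0.396817 × 100 = 24.3

24.3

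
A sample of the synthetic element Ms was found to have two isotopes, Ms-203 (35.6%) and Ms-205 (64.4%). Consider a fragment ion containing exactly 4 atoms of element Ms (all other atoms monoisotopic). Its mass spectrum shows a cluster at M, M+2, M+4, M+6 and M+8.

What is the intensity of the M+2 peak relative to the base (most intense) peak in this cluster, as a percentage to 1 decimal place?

Binomial terms of (0.356 + 0.644)^4: M 0.0161, M+2 0.1162, M+4 0.3154, M+6 0.3803, M+8 0.1720 → M+6 is the base peak.
P(M+6) = C(4,3) × 0.356^1 × 0.644^3 = 4 × 0.3560 × 0.26708998 = 0.380336 (base)
P(M+2) = C(4,1) × 0.356^3 × 0.644^1 = 4 × 0.04511802 × 0.6440 = 0.116224
Relative intensity = 0.116224 / 0.380336 × 100 = 30.6

30.6%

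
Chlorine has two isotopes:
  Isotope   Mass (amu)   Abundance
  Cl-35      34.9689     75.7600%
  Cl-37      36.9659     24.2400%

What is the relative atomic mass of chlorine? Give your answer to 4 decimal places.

Weight each isotope mass by its fractional abundance: 0.757600 × 34.9689 + 0.242400 × 36.9659
= 26.49244 + 8.96053 = 35.45297 amu

35.4530 amu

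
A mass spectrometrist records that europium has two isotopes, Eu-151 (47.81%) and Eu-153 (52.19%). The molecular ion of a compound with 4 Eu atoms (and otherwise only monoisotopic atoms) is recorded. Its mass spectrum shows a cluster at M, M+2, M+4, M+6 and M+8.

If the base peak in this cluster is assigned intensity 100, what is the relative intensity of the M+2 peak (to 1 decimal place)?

Binomial terms of (0.4781 + 0.5219)^4: M 0.0522, M+2 0.2281, M+4 0.3736, M+6 0.2719, M+8 0.0742 → M+4 is the base peak.
P(M+4) = C(4,2) × 0.4781^2 × 0.5219^2 = 6 × 0.22857961 × 0.27237961 = 0.373563 (base)
P(M+2) = C(4,1) × 0.4781^3 × 0.5219^1 = 4 × 0.10928391 × 0.5219 = 0.228141
Relative intensity = 0.228141 / 0.373563 × 100 = 61.1

61.1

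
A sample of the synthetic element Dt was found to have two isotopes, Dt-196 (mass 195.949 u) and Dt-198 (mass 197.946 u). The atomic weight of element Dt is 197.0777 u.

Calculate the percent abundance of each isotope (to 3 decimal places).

Let x be the fractional abundance of Dt-196; then Dt-198 has abundance 1 − x.
195.949·x + 197.946·(1 − x) = 197.0777
(195.949 − 197.946)·x = 197.0777 − 197.946
x = -0.8683 / -1.997 = 0.43480 → 43.480% Dt-196, 56.520% Dt-198.

Dt-196: 43.480%, Dt-198: 56.520%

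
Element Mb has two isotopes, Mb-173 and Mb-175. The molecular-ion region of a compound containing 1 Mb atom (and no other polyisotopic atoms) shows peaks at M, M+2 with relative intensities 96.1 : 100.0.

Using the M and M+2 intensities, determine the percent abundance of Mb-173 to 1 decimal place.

Write p for the Mb-173 fraction. I(M+2)/I(M) = [C(1,1)·p^0·(1−p)] / p^1 = 1·(1−p)/p = 100.0/96.1 = 1.0406
(1−p)/p = 1.0406/1 = 1.0406  ⇒  p = 1/(1 + 1.0406) = 0.4901
Mb-173: 49.0%, Mb-175: 51.0%.

49.0%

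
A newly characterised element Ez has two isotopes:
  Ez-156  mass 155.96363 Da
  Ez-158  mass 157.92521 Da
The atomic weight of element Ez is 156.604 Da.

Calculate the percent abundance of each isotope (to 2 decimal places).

With x = fraction of Ez-156 (so Ez-158 is 1 − x):
155.96363·x + 157.92521·(1 − x) = 156.604
(155.96363 − 157.92521)·x = 156.604 − 157.92521
x = -1.32121 / -1.96158 = 0.67354 → 67.35% Ez-156, 32.65% Ez-158.

Ez-156: 67.35%, Ez-158: 32.65%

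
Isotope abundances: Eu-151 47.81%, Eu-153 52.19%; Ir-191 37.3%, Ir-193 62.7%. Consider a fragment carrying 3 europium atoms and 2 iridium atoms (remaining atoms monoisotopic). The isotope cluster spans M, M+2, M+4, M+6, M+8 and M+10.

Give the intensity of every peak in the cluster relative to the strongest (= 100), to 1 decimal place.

Europium pattern (n=3): 0.10928391 : 0.3578871 : 0.39067407 : 0.14215492
Iridium pattern (n=2): 0.139129 : 0.467742 : 0.393129
Convolve the two distributions (both contribute in 2-u steps):
  M: 0.10928391×0.139129 = 0.015205
  M+2: 0.10928391×0.467742 + 0.3578871×0.139129 = 0.100909
  M+4: 0.10928391×0.393129 + 0.3578871×0.467742 + 0.39067407×0.139129 = 0.264716
  M+6: 0.3578871×0.393129 + 0.39067407×0.467742 + 0.14215492×0.139129 = 0.343208
  M+8: 0.39067407×0.393129 + 0.14215492×0.467742 = 0.220077
  M+10: 0.14215492×0.393129 = 0.055885
Scale to base peak (0.343208) = 100: 4.4 : 29.4 : 77.1 : 100.0 : 64.1 : 16.3

4.4 : 29.4 : 77.1 : 100.0 : 64.1 : 16.3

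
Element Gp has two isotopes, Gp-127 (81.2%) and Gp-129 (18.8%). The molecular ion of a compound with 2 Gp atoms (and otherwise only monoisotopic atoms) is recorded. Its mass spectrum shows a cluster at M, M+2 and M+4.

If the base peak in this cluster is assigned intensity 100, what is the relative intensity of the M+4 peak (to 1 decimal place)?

Term probabilities: M 0.6593, M+2 0.3053, M+4 0.0353. Base peak = M.
P(M) = C(2,0) × 0.812^2 × 0.188^0 = 1 × 0.659344 × 1.0000 = 0.659344 (base)
P(M+4) = C(2,2) × 0.812^0 × 0.188^2 = 1 × 1.0000 × 0.035344 = 0.035344
Relative intensity = 0.035344 / 0.659344 × 100 = 5.4

5.4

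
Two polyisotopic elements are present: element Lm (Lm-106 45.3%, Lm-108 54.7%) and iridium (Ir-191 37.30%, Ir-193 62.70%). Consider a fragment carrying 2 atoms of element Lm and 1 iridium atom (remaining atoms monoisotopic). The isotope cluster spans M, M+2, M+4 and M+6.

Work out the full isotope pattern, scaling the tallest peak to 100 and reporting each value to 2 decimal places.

18.12 : 74.23 : 100.00 : 44.42

Element Lm pattern (n=2): 0.205209 : 0.495582 : 0.299209
Iridium pattern (n=1): 0.3730 : 0.6270
Convolve the two distributions (both contribute in 2-u steps):
  M: 0.205209×0.3730 = 0.076543
  M+2: 0.205209×0.6270 + 0.495582×0.3730 = 0.313518
  M+4: 0.495582×0.6270 + 0.299209×0.3730 = 0.422335
  M+6: 0.299209×0.6270 = 0.187604
Scale to base peak (0.422335) = 100: 18.12 : 74.23 : 100.00 : 44.42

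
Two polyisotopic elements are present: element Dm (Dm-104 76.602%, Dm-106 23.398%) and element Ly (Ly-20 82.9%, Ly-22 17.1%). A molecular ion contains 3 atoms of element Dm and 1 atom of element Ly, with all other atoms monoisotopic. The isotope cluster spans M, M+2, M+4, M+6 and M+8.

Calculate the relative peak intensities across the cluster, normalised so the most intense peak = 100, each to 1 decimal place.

89.1 : 100.0 : 41.8 : 7.7 : 0.5

Element Dm pattern (n=3): 0.4494903 : 0.41188901 : 0.12581106 : 0.01280962
Element Ly pattern (n=1): 0.8290 : 0.1710
Convolve the two distributions (both contribute in 2-u steps):
  M: 0.4494903×0.8290 = 0.372627
  M+2: 0.4494903×0.1710 + 0.41188901×0.8290 = 0.418319
  M+4: 0.41188901×0.1710 + 0.12581106×0.8290 = 0.174730
  M+6: 0.12581106×0.1710 + 0.01280962×0.8290 = 0.032133
  M+8: 0.01280962×0.1710 = 0.002190
Scale to base peak (0.418319) = 100: 89.1 : 100.0 : 41.8 : 7.7 : 0.5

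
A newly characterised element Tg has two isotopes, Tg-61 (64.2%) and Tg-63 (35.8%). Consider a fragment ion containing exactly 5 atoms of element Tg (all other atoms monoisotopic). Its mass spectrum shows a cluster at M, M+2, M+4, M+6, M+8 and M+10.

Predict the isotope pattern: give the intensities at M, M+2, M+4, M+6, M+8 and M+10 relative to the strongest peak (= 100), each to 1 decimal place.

32.2 : 89.7 : 100.0 : 55.8 : 15.5 : 1.7

Each Tg atom is independently Tg-61 (p = 0.642) or Tg-63 (q = 0.358); the cluster is the binomial expansion (p + q)^5.
P(M) = 0.642^5 = 0.109062
P(M+2) = 5 × 0.642^4 × 0.358^1 = 0.304084
P(M+4) = 10 × 0.642^3 × 0.358^2 = 0.339134
P(M+6) = 10 × 0.642^2 × 0.358^3 = 0.189112
P(M+8) = 5 × 0.642^1 × 0.358^4 = 0.052727
P(M+10) = 0.358^5 = 0.005881
The M+4 peak is largest (0.339134); scaling to 100 gives 32.2 : 89.7 : 100.0 : 55.8 : 15.5 : 1.7.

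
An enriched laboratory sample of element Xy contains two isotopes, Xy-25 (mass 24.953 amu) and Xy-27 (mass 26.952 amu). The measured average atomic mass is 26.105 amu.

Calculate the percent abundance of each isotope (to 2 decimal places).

Xy-25: 42.37%, Xy-27: 57.63%

Writing the weighted mean with unknown fraction x of Xy-25:
24.953·x + 26.952·(1 − x) = 26.105
(24.953 − 26.952)·x = 26.105 − 26.952
x = -0.847 / -1.999 = 0.42371 → 42.37% Xy-25, 57.63% Xy-27.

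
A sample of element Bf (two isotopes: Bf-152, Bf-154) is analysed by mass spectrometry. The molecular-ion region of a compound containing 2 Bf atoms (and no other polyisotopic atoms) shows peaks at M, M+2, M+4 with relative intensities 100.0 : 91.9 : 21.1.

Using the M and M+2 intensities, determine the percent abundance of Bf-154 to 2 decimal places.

Let p = fractional abundance of Bf-152. I(M+2)/I(M) = [C(2,1)·p^1·(1−p)] / p^2 = 2·(1−p)/p = 91.9/100.0 = 0.9190
(1−p)/p = 0.9190/2 = 0.4595  ⇒  p = 1/(1 + 0.4595) = 0.6852
Bf-152: 68.52%, Bf-154: 31.48%.

31.48%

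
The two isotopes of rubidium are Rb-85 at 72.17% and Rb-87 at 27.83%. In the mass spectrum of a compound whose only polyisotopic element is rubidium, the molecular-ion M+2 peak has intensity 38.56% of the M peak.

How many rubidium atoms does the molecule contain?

1

The M+2/M ratio from n Rb atoms is n · q/p = n · 0.2783/0.7217.
n = 0.3856 × 0.7217/0.2783 = 1.00 ≈ 1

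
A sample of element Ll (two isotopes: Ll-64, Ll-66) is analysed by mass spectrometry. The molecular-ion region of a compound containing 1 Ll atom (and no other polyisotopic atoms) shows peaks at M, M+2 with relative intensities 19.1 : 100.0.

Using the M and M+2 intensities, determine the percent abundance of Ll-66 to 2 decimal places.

Write p for the Ll-64 fraction. I(M+2)/I(M) = [C(1,1)·p^0·(1−p)] / p^1 = 1·(1−p)/p = 100.0/19.1 = 5.2356
(1−p)/p = 5.2356/1 = 5.2356  ⇒  p = 1/(1 + 5.2356) = 0.1604
Ll-64: 16.04%, Ll-66: 83.96%.

83.96%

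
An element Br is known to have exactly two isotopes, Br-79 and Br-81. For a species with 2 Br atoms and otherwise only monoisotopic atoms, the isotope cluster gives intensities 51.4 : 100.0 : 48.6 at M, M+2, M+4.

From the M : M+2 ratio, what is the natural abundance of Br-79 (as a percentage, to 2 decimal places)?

Write p for the Br-79 fraction. I(M+2)/I(M) = [C(2,1)·p^1·(1−p)] / p^2 = 2·(1−p)/p = 100.0/51.4 = 1.9455
(1−p)/p = 1.9455/2 = 0.9728  ⇒  p = 1/(1 + 0.9728) = 0.5069
Br-79: 50.69%, Br-81: 49.31%.

50.69%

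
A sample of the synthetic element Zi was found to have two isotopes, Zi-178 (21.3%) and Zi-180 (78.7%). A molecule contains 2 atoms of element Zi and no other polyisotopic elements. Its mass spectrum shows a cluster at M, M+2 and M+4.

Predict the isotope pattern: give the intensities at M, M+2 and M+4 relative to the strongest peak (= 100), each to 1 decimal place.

7.3 : 54.1 : 100.0

Expanding (0.213 + 0.787)^2:
P(M) = 0.213^2 = 0.045369
P(M+2) = 2 × 0.213^1 × 0.787^1 = 0.335262
P(M+4) = 0.787^2 = 0.619369
The M+4 peak is largest (0.619369); scaling to 100 gives 7.3 : 54.1 : 100.0.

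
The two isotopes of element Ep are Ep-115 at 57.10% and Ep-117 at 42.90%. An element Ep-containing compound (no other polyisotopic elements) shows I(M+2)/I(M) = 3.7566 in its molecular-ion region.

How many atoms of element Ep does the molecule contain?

The M+2/M ratio from n Ep atoms is n · q/p = n · 0.4290/0.5710.
n = 3.7566 × 0.5710/0.4290 = 5.00 ≈ 5

5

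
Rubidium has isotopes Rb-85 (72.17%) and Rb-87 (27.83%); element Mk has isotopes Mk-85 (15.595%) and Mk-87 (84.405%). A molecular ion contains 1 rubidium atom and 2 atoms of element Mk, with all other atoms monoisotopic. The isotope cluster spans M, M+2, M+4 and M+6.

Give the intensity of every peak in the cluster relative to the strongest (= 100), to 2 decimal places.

2.99 : 33.50 : 100.00 : 33.75

Rubidium pattern (n=1): 0.7217 : 0.2783
Element Mk pattern (n=2): 0.0243204 : 0.2632592 : 0.7124204
Convolve the two distributions (both contribute in 2-u steps):
  M: 0.7217×0.0243204 = 0.017552
  M+2: 0.7217×0.2632592 + 0.2783×0.0243204 = 0.196763
  M+4: 0.7217×0.7124204 + 0.2783×0.2632592 = 0.587419
  M+6: 0.2783×0.7124204 = 0.198267
Scale to base peak (0.587419) = 100: 2.99 : 33.50 : 100.00 : 33.75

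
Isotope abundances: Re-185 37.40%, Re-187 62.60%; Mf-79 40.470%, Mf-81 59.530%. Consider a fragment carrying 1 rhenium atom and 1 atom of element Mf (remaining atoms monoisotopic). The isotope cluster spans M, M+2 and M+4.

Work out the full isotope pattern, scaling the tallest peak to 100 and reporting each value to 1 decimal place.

Rhenium pattern (n=1): 0.3740 : 0.6260
Element Mf pattern (n=1): 0.4047 : 0.5953
Convolve the two distributions (both contribute in 2-u steps):
  M: 0.3740×0.4047 = 0.151358
  M+2: 0.3740×0.5953 + 0.6260×0.4047 = 0.475984
  M+4: 0.6260×0.5953 = 0.372658
Scale to base peak (0.475984) = 100: 31.8 : 100.0 : 78.3

31.8 : 100.0 : 78.3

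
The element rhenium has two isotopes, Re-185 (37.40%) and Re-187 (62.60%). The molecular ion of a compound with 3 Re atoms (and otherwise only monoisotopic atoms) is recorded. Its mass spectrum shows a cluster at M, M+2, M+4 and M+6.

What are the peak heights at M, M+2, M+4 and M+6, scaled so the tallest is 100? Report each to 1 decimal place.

Expanding (0.3740 + 0.6260)^3:
P(M) = 0.3740^3 = 0.052314
P(M+2) = 3 × 0.3740^2 × 0.6260^1 = 0.262687
P(M+4) = 3 × 0.3740^1 × 0.6260^2 = 0.439685
P(M+6) = 0.6260^3 = 0.245314
The M+4 peak is largest (0.439685); scaling to 100 gives 11.9 : 59.7 : 100.0 : 55.8.

11.9 : 59.7 : 100.0 : 55.8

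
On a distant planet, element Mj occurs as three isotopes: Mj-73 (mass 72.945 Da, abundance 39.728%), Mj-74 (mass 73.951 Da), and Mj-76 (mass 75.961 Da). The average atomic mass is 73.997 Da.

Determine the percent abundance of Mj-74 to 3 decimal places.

38.100%

Let x and y be the fractions of Mj-74 and Mj-76. Then x + y = 1 − 0.39728 = 0.60272 and 73.951x + 75.961y = 73.997 − 0.39728×72.945 = 45.0174104.
Substituting: 73.951x + 75.961(0.60272 − x) = 45.0174104
(73.951 − 75.961)x = -0.76580352  ⇒  x = 0.38100, y = 0.22172
Mj-74: 38.100%, Mj-76: 22.172%.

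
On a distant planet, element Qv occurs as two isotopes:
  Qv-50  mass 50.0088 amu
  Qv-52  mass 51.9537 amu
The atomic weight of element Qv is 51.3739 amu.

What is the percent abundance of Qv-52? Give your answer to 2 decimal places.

Let x be the fractional abundance of Qv-50; then Qv-52 has abundance 1 − x.
50.0088·x + 51.9537·(1 − x) = 51.3739
(50.0088 − 51.9537)·x = 51.3739 − 51.9537
x = -0.5798 / -1.9449 = 0.29811 → 29.81% Qv-50, 70.19% Qv-52.

70.19%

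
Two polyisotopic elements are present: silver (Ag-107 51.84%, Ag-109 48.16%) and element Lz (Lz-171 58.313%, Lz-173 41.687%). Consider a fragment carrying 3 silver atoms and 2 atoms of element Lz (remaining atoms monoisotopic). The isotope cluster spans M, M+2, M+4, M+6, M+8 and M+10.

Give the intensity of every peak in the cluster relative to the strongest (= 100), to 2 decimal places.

14.11 : 59.52 : 100.00 : 83.67 : 34.86 : 5.78

Silver pattern (n=3): 0.13931407 : 0.38827347 : 0.36071085 : 0.11170161
Element Lz pattern (n=2): 0.3400406 : 0.48617881 : 0.1737806
Convolve the two distributions (both contribute in 2-u steps):
  M: 0.13931407×0.3400406 = 0.047372
  M+2: 0.13931407×0.48617881 + 0.38827347×0.3400406 = 0.199760
  M+4: 0.13931407×0.1737806 + 0.38827347×0.48617881 + 0.36071085×0.3400406 = 0.335637
  M+6: 0.38827347×0.1737806 + 0.36071085×0.48617881 + 0.11170161×0.3400406 = 0.280827
  M+8: 0.36071085×0.1737806 + 0.11170161×0.48617881 = 0.116992
  M+10: 0.11170161×0.1737806 = 0.019412
Scale to base peak (0.335637) = 100: 14.11 : 59.52 : 100.00 : 83.67 : 34.86 : 5.78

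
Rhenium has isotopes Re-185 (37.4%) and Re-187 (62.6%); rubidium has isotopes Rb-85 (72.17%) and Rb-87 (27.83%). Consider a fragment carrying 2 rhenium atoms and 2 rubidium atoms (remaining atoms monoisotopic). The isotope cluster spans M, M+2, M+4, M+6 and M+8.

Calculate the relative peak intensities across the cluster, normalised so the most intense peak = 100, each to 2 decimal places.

Rhenium pattern (n=2): 0.139876 : 0.468248 : 0.391876
Rubidium pattern (n=2): 0.52085089 : 0.40169822 : 0.07745089
Convolve the two distributions (both contribute in 2-u steps):
  M: 0.139876×0.52085089 = 0.072855
  M+2: 0.139876×0.40169822 + 0.468248×0.52085089 = 0.300075
  M+4: 0.139876×0.07745089 + 0.468248×0.40169822 + 0.391876×0.52085089 = 0.403037
  M+6: 0.468248×0.07745089 + 0.391876×0.40169822 = 0.193682
  M+8: 0.391876×0.07745089 = 0.030351
Scale to base peak (0.403037) = 100: 18.08 : 74.45 : 100.00 : 48.06 : 7.53

18.08 : 74.45 : 100.00 : 48.06 : 7.53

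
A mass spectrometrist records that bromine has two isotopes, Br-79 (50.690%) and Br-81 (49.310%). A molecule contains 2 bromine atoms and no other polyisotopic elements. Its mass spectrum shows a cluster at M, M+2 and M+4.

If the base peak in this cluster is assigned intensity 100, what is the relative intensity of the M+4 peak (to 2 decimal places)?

(0.50690 + 0.49310)^2 gives M 0.2569, M+2 0.4999, M+4 0.2431; the largest is M+2.
P(M+2) = C(2,1) × 0.50690^1 × 0.49310^1 = 2 × 0.5069 × 0.4931 = 0.499905 (base)
P(M+4) = C(2,2) × 0.50690^0 × 0.49310^2 = 1 × 1.0000 × 0.24314761 = 0.243148
Relative intensity = 0.243148 / 0.499905 × 100 = 48.64

48.64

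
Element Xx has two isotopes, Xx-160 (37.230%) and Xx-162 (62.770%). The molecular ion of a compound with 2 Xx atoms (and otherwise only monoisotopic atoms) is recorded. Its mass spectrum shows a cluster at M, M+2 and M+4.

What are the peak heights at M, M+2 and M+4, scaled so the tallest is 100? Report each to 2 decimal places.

29.66 : 100.00 : 84.30

The 2 Xx atoms are independent, so intensities follow the terms of (0.37230 + 0.62770)^2.
P(M) = 0.37230^2 = 0.138607
P(M+2) = 2 × 0.37230^1 × 0.62770^1 = 0.467385
P(M+4) = 0.62770^2 = 0.394007
The M+2 peak is largest (0.467385); scaling to 100 gives 29.66 : 100.00 : 84.30.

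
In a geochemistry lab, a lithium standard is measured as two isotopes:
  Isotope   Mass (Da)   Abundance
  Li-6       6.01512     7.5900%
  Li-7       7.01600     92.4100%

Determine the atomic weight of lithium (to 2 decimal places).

Ar = Σ fᵢ·mᵢ = 0.075900 × 6.01512 + 0.924100 × 7.01600
= 0.456548 + 6.483486 = 6.940034 Da

6.94 Da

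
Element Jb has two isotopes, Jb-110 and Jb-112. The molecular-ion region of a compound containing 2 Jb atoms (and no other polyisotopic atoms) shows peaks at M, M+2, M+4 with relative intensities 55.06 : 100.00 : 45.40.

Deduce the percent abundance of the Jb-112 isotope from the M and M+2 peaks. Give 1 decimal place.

47.6%

Write p for the Jb-110 fraction. I(M+2)/I(M) = [C(2,1)·p^1·(1−p)] / p^2 = 2·(1−p)/p = 100.00/55.06 = 1.8162
(1−p)/p = 1.8162/2 = 0.9081  ⇒  p = 1/(1 + 0.9081) = 0.5241
Jb-110: 52.4%, Jb-112: 47.6%.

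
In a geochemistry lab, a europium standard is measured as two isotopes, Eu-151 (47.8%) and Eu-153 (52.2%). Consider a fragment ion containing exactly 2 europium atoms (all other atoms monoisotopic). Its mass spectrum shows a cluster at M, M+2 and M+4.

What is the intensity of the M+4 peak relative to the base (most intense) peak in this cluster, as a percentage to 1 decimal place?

Term probabilities: M 0.2285, M+2 0.4990, M+4 0.2725. Base peak = M+2.
P(M+2) = C(2,1) × 0.478^1 × 0.522^1 = 2 × 0.4780 × 0.5220 = 0.499032 (base)
P(M+4) = C(2,2) × 0.478^0 × 0.522^2 = 1 × 1.0000 × 0.272484 = 0.272484
Relative intensity = 0.272484 / 0.499032 × 100 = 54.6

54.6%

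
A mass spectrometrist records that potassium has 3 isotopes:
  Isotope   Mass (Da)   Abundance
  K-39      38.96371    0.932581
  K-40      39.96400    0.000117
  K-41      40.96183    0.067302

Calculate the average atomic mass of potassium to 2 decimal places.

39.10 Da

The abundance-weighted mean is 0.932581 × 38.96371 + 0.000117 × 39.96400 + 0.067302 × 40.96183
= 36.336816 + 0.004676 + 2.756813 = 39.098305 Da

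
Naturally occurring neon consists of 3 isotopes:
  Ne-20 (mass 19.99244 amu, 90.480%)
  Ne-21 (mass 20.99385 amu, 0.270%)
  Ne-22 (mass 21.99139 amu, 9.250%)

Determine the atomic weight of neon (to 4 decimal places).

20.1800 amu

Weight each isotope mass by its fractional abundance: 0.90480 × 19.99244 + 0.00270 × 20.99385 + 0.09250 × 21.99139
= 18.089160 + 0.056683 + 2.034204 = 20.180047 amu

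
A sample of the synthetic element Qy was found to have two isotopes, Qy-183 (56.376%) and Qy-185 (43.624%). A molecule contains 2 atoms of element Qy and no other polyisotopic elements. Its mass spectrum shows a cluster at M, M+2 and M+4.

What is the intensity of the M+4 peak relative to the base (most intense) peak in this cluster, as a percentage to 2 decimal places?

Binomial terms of (0.56376 + 0.43624)^2: M 0.3178, M+2 0.4919, M+4 0.1903 → M+2 is the base peak.
P(M+2) = C(2,1) × 0.56376^1 × 0.43624^1 = 2 × 0.56376 × 0.43624 = 0.491869 (base)
P(M+4) = C(2,2) × 0.56376^0 × 0.43624^2 = 1 × 1.0000 × 0.19030534 = 0.190305
Relative intensity = 0.190305 / 0.491869 × 100 = 38.69

38.69%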